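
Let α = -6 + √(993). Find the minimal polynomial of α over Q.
m_α(x) = x^2 + 12x - 957

From α + 6 = √(993), squaring gives (α + 6)^2 = 993, i.e. α^2 + 12α + 36 = 993, so α^2 + 12α - 957 = 0. The discriminant of x^2 + 12x - 957 is (12)^2 - 4·(-957) = 144 + 3828 = 3972, and 4·(993) is not a perfect square in Q since 993 is squarefree and ≠ 1. Hence x^2 + 12x - 957 is irreducible over Q and is the minimal polynomial of α.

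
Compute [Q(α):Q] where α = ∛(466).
[Q(α):Q] = 3

The minimal polynomial of α is x^3 - 466, irreducible over Q since 466 is not a perfect cube (so x^3 - 466 has no rational root). Hence [Q(α):Q] = deg(m_α) = 3.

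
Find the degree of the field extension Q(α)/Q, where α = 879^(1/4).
[Q(α):Q] = 4

α is a root of x^4 - 879. By Eisenstein's criterion at the prime p = 3 (which divides the constant term 879 but p^2 = 9 does not, since 879 is squarefree), x^4 - 879 is irreducible over Q. Hence [Q(α):Q] = 4.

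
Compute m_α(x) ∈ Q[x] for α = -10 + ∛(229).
m_α(x) = x^3 + 30x^2 + 300x + 771

Set β = α + 10 = ∛(229), so β^3 = 229. Then (α + 10)^3 - 229 = 0, i.e. α is a root of g(x) = (x + 10)^3 - 229 = x^3 + 30x^2 + 300x + 771. Since g(x) = h(x + 10) where h(x) = x^3 - 229, and h is irreducible over Q (because 229 is not a perfect cube, so h has no rational root, and a monic cubic with no rational root is irreducible), g is also irreducible (irreducibility is preserved under the substitution x → x + 10). Hence m_α(x) = x^3 + 30x^2 + 300x + 771.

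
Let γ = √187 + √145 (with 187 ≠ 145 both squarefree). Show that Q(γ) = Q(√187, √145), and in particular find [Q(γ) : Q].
[Q(γ) : Q] = 4 (equivalently, Q(γ) = Q(√187, √145))

Obviously Q(γ) ⊆ Q(√187, √145), and [Q(√187, √145):Q] = 4 (since 187, 145 are distinct squarefree integers > 1 with 27115 not a perfect square). To show equality we compute the minimal polynomial of γ. From γ = √187 + √145: γ^2 = 187 + 2√(27115) + 145 = 332 + 2√(27115), so γ^2 - 332 = 2√(27115); squaring, (γ^2 - 332)^2 = 4·27115, i.e. γ^4 - 664γ^2 + 110224 - 108460 = 0, i.e. γ^4 - 664γ^2 + 1764 = 0. So γ is a root of x^4 - 664x^2 + 1764. This polynomial is irreducible over Q: it has no rational root (each ±√187 ± √145 is irrational), and any factorization into two quadratics over Q would force √(27115) ∈ Q (pairing opposite roots) or √187, √145 ∈ Q (other pairings), all impossible. Hence [Q(γ):Q] = 4 = [Q(√187, √145):Q], so Q(γ) = Q(√187, √145).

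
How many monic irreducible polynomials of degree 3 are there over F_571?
There are 62056280 monic irreducible polynomials of degree 3 over F_571

Each element of F_{571^3} that lies in no proper subfield is a root of exactly one monic irreducible of degree 3 over F_571, and each such polynomial has 3 distinct roots in F_{571^3}. By Möbius inversion the count is N_571(3) = (1/3) Σ_{d|3} μ(3/d) · 571^d = (1/3)(μ(3)·571^1 + μ(1)·571^3) = 186168840/3 = 62056280.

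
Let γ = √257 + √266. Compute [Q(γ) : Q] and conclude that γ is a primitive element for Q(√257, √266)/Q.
[Q(γ) : Q] = 4 (equivalently, Q(γ) = Q(√257, √266))

Obviously Q(γ) ⊆ Q(√257, √266), and [Q(√257, √266):Q] = 4 (since 257, 266 are distinct squarefree integers > 1 with 68362 not a perfect square). To show equality we compute the minimal polynomial of γ. From γ = √257 + √266: γ^2 = 257 + 2√(68362) + 266 = 523 + 2√(68362), so γ^2 - 523 = 2√(68362); squaring, (γ^2 - 523)^2 = 4·68362, i.e. γ^4 - 1046γ^2 + 273529 - 273448 = 0, i.e. γ^4 - 1046γ^2 + 81 = 0. So γ is a root of x^4 - 1046x^2 + 81. This polynomial is irreducible over Q: it has no rational root (each ±√257 ± √266 is irrational), and any factorization into two quadratics over Q would force √(68362) ∈ Q (pairing opposite roots) or √257, √266 ∈ Q (other pairings), all impossible. Hence [Q(γ):Q] = 4 = [Q(√257, √266):Q], so Q(γ) = Q(√257, √266).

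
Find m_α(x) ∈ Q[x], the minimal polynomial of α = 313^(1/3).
m_α(x) = x^3 - 313

α satisfies α^3 = 313, so x^3 - 313 annihilates α. By the rational root test, a rational root p/q (in lowest terms) of x^3 - 313 would satisfy p^3 = 313 q^3, forcing q = 1 and p^3 = 313; but 313 is not a perfect cube, contradiction. A monic cubic over Q with no rational root is irreducible (any nontrivial factorization would include a linear factor). Hence x^3 - 313 is the minimal polynomial of α, and in particular [Q(α):Q] = 3.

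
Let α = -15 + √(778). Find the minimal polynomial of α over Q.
m_α(x) = x^2 + 30x - 553

From α + 15 = √(778), squaring gives (α + 15)^2 = 778, i.e. α^2 + 30α + 225 = 778, so α^2 + 30α - 553 = 0. The discriminant of x^2 + 30x - 553 is (30)^2 - 4·(-553) = 900 + 2212 = 3112, and 4·(778) is not a perfect square in Q since 778 is squarefree and ≠ 1. Hence x^2 + 30x - 553 is irreducible over Q and is the minimal polynomial of α.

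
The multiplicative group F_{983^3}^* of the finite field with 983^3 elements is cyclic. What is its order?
|F_{983^3}^*| = 949862086

F_{983^3} has 983^3 = 949862087 elements; its multiplicative group consists of all nonzero elements, so |F_{983^3}^*| = 949862087 - 1 = 949862086. (It is cyclic since any finite subgroup of the multiplicative group of a field is cyclic.)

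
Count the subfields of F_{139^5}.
F_{139^5} has 2 subfields

The subfields of F_{p^n} are exactly the fields F_{p^d} for d | n (each is the fixed field of the unique index-d subgroup of Gal(F_{p^n}/F_p) ≅ Z/nZ). The divisors of n = 5 are {1, 5}, giving 2 subfields: F_{139^1}, F_{139^5}.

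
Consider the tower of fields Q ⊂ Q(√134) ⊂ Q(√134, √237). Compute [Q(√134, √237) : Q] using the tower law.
[Q(√134, √237) : Q] = 4

[Q(√134):Q] = 2 (min poly x^2 - 134, irreducible since 134 is squarefree > 1). For the top step, suppose √237 ∈ Q(√134), say √237 = c + d√134 with c, d ∈ Q. Squaring: 237 = c^2 + 134d^2 + 2cd√134. Since √134 ∉ Q this forces 2cd = 0. If d = 0 then √237 = c ∈ Q, contradicting 237 squarefree > 1. If c = 0 then 237 = 134d^2, so 134·237 = (134d)^2 is a perfect square in Q — but 134·237 = 31758 is not a perfect square (since 134 and 237 are distinct squarefree integers). Contradiction. Hence √237 ∉ Q(√134), so x^2 - 237 stays irreducible over Q(√134) and [Q(√134, √237) : Q(√134)] = 2. By the tower law, [Q(√134, √237) : Q] = 2 · 2 = 4.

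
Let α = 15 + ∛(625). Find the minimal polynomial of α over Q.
m_α(x) = x^3 - 45x^2 + 675x - 4000

Set β = α - 15 = ∛(625), so β^3 = 625. Then (α - 15)^3 - 625 = 0, i.e. α is a root of g(x) = (x - 15)^3 - 625 = x^3 - 45x^2 + 675x - 4000. Since g(x) = h(x - 15) where h(x) = x^3 - 625, and h is irreducible over Q (because 625 is not a perfect cube, so h has no rational root, and a monic cubic with no rational root is irreducible), g is also irreducible (irreducibility is preserved under the substitution x → x - 15). Hence m_α(x) = x^3 - 45x^2 + 675x - 4000.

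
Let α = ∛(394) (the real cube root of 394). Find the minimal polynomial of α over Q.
m_α(x) = x^3 - 394

α satisfies α^3 = 394, so x^3 - 394 annihilates α. By the rational root test, a rational root p/q (in lowest terms) of x^3 - 394 would satisfy p^3 = 394 q^3, forcing q = 1 and p^3 = 394; but 394 is not a perfect cube, contradiction. A monic cubic over Q with no rational root is irreducible (any nontrivial factorization would include a linear factor). Hence x^3 - 394 is the minimal polynomial of α, and in particular [Q(α):Q] = 3.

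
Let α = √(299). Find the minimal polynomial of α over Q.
m_α(x) = x^2 - 299

α satisfies α^2 - 299 = 0, so x^2 - 299 annihilates α. Since d = 299 is squarefree and ≠ 1, it is not a perfect square in Q, so x^2 - 299 has no rational root and is therefore irreducible over Q (a degree-2 polynomial over a field is irreducible iff it has no root). Hence m_α(x) = x^2 - 299.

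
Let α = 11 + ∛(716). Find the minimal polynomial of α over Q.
m_α(x) = x^3 - 33x^2 + 363x - 2047

Set β = α - 11 = ∛(716), so β^3 = 716. Then (α - 11)^3 - 716 = 0, i.e. α is a root of g(x) = (x - 11)^3 - 716 = x^3 - 33x^2 + 363x - 2047. Since g(x) = h(x - 11) where h(x) = x^3 - 716, and h is irreducible over Q (because 716 is not a perfect cube, so h has no rational root, and a monic cubic with no rational root is irreducible), g is also irreducible (irreducibility is preserved under the substitution x → x - 11). Hence m_α(x) = x^3 - 33x^2 + 363x - 2047.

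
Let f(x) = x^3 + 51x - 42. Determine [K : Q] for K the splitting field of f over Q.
[K : Q] = 6

By the rational root test, any rational root of the monic integer polynomial f(x) = x^3 + 51x - 42 must be an integer dividing the constant term -42, i.e. one of ±{1, 2, 3, 6, 7, 14, 21, 42}. Evaluating: f(1) = 10, f(-1) = -94, f(2) = 68, f(-2) = -152, f(3) = 138, f(-3) = -222, f(6) = 480, f(-6) = -564, f(7) = 658, f(-7) = -742, f(14) = 3416, f(-14) = -3500, f(21) = 10290, f(-21) = -10374, f(42) = 76188, f(-42) = -76272; none is 0, so f has no rational root and is therefore irreducible over Q (a cubic with no linear factor over a field is irreducible). For an irreducible cubic, the Galois group is A_3 or S_3 according as the discriminant disc(f) = -4a^3 - 27b^2 = -4·(51)^3 - 27·(-42)^2 = -578232 is or is not a square in Q. Here disc(f) = -578232 is not a perfect square in Q, so the Galois group of f over Q is not contained in A_3 and must be all of S_3. The splitting field has degree |S_3| = 6 over Q, so [K : Q] = 6.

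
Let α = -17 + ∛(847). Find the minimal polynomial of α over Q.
m_α(x) = x^3 + 51x^2 + 867x + 4066

Set β = α + 17 = ∛(847), so β^3 = 847. Then (α + 17)^3 - 847 = 0, i.e. α is a root of g(x) = (x + 17)^3 - 847 = x^3 + 51x^2 + 867x + 4066. Since g(x) = h(x + 17) where h(x) = x^3 - 847, and h is irreducible over Q (because 847 is not a perfect cube, so h has no rational root, and a monic cubic with no rational root is irreducible), g is also irreducible (irreducibility is preserved under the substitution x → x + 17). Hence m_α(x) = x^3 + 51x^2 + 867x + 4066.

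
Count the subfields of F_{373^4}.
F_{373^4} has 3 subfields

The subfields of F_{p^n} are exactly the fields F_{p^d} for d | n (each is the fixed field of the unique index-d subgroup of Gal(F_{p^n}/F_p) ≅ Z/nZ). The divisors of n = 4 are {1, 2, 4}, giving 3 subfields: F_{373^1}, F_{373^2}, F_{373^4}.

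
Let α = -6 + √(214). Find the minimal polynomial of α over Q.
m_α(x) = x^2 + 12x - 178

From α + 6 = √(214), squaring gives (α + 6)^2 = 214, i.e. α^2 + 12α + 36 = 214, so α^2 + 12α - 178 = 0. The discriminant of x^2 + 12x - 178 is (12)^2 - 4·(-178) = 144 + 712 = 856, and 4·(214) is not a perfect square in Q since 214 is squarefree and ≠ 1. Hence x^2 + 12x - 178 is irreducible over Q and is the minimal polynomial of α.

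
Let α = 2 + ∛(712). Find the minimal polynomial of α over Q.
m_α(x) = x^3 - 6x^2 + 12x - 720

Set β = α - 2 = ∛(712), so β^3 = 712. Then (α - 2)^3 - 712 = 0, i.e. α is a root of g(x) = (x - 2)^3 - 712 = x^3 - 6x^2 + 12x - 720. Since g(x) = h(x - 2) where h(x) = x^3 - 712, and h is irreducible over Q (because 712 is not a perfect cube, so h has no rational root, and a monic cubic with no rational root is irreducible), g is also irreducible (irreducibility is preserved under the substitution x → x - 2). Hence m_α(x) = x^3 - 6x^2 + 12x - 720.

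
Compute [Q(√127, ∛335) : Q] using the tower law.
[Q(√127, ∛335) : Q] = 6

Let L = Q(√127, ∛335). Since Q(√127) ⊂ L and [Q(√127):Q] = 2, the tower law gives 2 | [L:Q]. Likewise Q(∛335) ⊂ L with [Q(∛335):Q] = 3 (because 335 is not a perfect cube), so 3 | [L:Q]. As gcd(2,3) = 1, [L:Q] is divisible by 6. Conversely L is generated over Q by √127 and ∛335, so [L:Q] ≤ 2·3 = 6. Therefore [Q(√127, ∛335) : Q] = 6.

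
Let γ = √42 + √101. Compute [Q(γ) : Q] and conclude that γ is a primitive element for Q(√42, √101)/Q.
[Q(γ) : Q] = 4 (equivalently, Q(γ) = Q(√42, √101))

Obviously Q(γ) ⊆ Q(√42, √101), and [Q(√42, √101):Q] = 4 (since 42, 101 are distinct squarefree integers > 1 with 4242 not a perfect square). To show equality we compute the minimal polynomial of γ. From γ = √42 + √101: γ^2 = 42 + 2√(4242) + 101 = 143 + 2√(4242), so γ^2 - 143 = 2√(4242); squaring, (γ^2 - 143)^2 = 4·4242, i.e. γ^4 - 286γ^2 + 20449 - 16968 = 0, i.e. γ^4 - 286γ^2 + 3481 = 0. So γ is a root of x^4 - 286x^2 + 3481. This polynomial is irreducible over Q: it has no rational root (each ±√42 ± √101 is irrational), and any factorization into two quadratics over Q would force √(4242) ∈ Q (pairing opposite roots) or √42, √101 ∈ Q (other pairings), all impossible. Hence [Q(γ):Q] = 4 = [Q(√42, √101):Q], so Q(γ) = Q(√42, √101).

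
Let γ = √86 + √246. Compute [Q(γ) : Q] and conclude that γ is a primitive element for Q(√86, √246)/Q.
[Q(γ) : Q] = 4 (equivalently, Q(γ) = Q(√86, √246))

Obviously Q(γ) ⊆ Q(√86, √246), and [Q(√86, √246):Q] = 4 (since 86, 246 are distinct squarefree integers > 1 with 21156 not a perfect square). To show equality we compute the minimal polynomial of γ. From γ = √86 + √246: γ^2 = 86 + 2√(21156) + 246 = 332 + 2√(21156), so γ^2 - 332 = 2√(21156); squaring, (γ^2 - 332)^2 = 4·21156, i.e. γ^4 - 664γ^2 + 110224 - 84624 = 0, i.e. γ^4 - 664γ^2 + 25600 = 0. So γ is a root of x^4 - 664x^2 + 25600. This polynomial is irreducible over Q: it has no rational root (each ±√86 ± √246 is irrational), and any factorization into two quadratics over Q would force √(21156) ∈ Q (pairing opposite roots) or √86, √246 ∈ Q (other pairings), all impossible. Hence [Q(γ):Q] = 4 = [Q(√86, √246):Q], so Q(γ) = Q(√86, √246).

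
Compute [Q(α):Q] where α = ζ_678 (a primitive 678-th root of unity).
[Q(α):Q] = 224

The minimal polynomial of ζ_678 over Q is the 678-th cyclotomic polynomial Φ_678(x), which is irreducible over Q and has degree φ(678) = 224. Hence [Q(α):Q] = φ(678) = 224.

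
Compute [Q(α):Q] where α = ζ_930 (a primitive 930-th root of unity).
[Q(α):Q] = 240

The minimal polynomial of ζ_930 over Q is the 930-th cyclotomic polynomial Φ_930(x), which is irreducible over Q and has degree φ(930) = 240. Hence [Q(α):Q] = φ(930) = 240.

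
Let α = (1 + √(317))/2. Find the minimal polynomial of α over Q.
m_α(x) = x^2 - x - 79

From 2α - 1 = √(317), squaring gives (2α - 1)^2 = 317, i.e. 4α^2 - 4α + 1 = 317, so α^2 - α + (1 - 317)/4 = 0. Since 317 ≡ 1 (mod 4), (1 - 317)/4 = -79 ∈ Z. The polynomial x^2 - x - 79 has discriminant 1 - 4·(-79) = 317, which is not a perfect square in Q (d = 317 is squarefree and ≠ 1), so x^2 - x - 79 is irreducible over Q. It is the minimal polynomial of α.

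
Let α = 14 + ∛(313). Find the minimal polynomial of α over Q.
m_α(x) = x^3 - 42x^2 + 588x - 3057

Set β = α - 14 = ∛(313), so β^3 = 313. Then (α - 14)^3 - 313 = 0, i.e. α is a root of g(x) = (x - 14)^3 - 313 = x^3 - 42x^2 + 588x - 3057. Since g(x) = h(x - 14) where h(x) = x^3 - 313, and h is irreducible over Q (because 313 is not a perfect cube, so h has no rational root, and a monic cubic with no rational root is irreducible), g is also irreducible (irreducibility is preserved under the substitution x → x - 14). Hence m_α(x) = x^3 - 42x^2 + 588x - 3057.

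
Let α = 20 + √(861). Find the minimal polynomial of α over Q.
m_α(x) = x^2 - 40x - 461

From α - 20 = √(861), squaring gives (α - 20)^2 = 861, i.e. α^2 - 40α + 400 = 861, so α^2 - 40α - 461 = 0. The discriminant of x^2 - 40x - 461 is (-40)^2 - 4·(-461) = 1600 + 1844 = 3444, and 4·(861) is not a perfect square in Q since 861 is squarefree and ≠ 1. Hence x^2 - 40x - 461 is irreducible over Q and is the minimal polynomial of α.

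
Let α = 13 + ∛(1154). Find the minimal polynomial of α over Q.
m_α(x) = x^3 - 39x^2 + 507x - 3351

Set β = α - 13 = ∛(1154), so β^3 = 1154. Then (α - 13)^3 - 1154 = 0, i.e. α is a root of g(x) = (x - 13)^3 - 1154 = x^3 - 39x^2 + 507x - 3351. Since g(x) = h(x - 13) where h(x) = x^3 - 1154, and h is irreducible over Q (because 1154 is not a perfect cube, so h has no rational root, and a monic cubic with no rational root is irreducible), g is also irreducible (irreducibility is preserved under the substitution x → x - 13). Hence m_α(x) = x^3 - 39x^2 + 507x - 3351.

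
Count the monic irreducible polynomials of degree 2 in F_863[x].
There are 371953 monic irreducible polynomials of degree 2 over F_863

Each element of F_{863^2} that lies in no proper subfield is a root of exactly one monic irreducible of degree 2 over F_863, and each such polynomial has 2 distinct roots in F_{863^2}. By Möbius inversion the count is N_863(2) = (1/2) Σ_{d|2} μ(2/d) · 863^d = (1/2)(μ(2)·863^1 + μ(1)·863^2) = 743906/2 = 371953.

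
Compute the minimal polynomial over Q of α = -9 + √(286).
m_α(x) = x^2 + 18x - 205

From α + 9 = √(286), squaring gives (α + 9)^2 = 286, i.e. α^2 + 18α + 81 = 286, so α^2 + 18α - 205 = 0. The discriminant of x^2 + 18x - 205 is (18)^2 - 4·(-205) = 324 + 820 = 1144, and 4·(286) is not a perfect square in Q since 286 is squarefree and ≠ 1. Hence x^2 + 18x - 205 is irreducible over Q and is the minimal polynomial of α.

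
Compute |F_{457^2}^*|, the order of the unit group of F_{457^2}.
|F_{457^2}^*| = 208848

F_{457^2} has 457^2 = 208849 elements; its multiplicative group consists of all nonzero elements, so |F_{457^2}^*| = 208849 - 1 = 208848. (It is cyclic since any finite subgroup of the multiplicative group of a field is cyclic.)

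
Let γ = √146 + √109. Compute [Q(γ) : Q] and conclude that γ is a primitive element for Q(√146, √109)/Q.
[Q(γ) : Q] = 4 (equivalently, Q(γ) = Q(√146, √109))

Obviously Q(γ) ⊆ Q(√146, √109), and [Q(√146, √109):Q] = 4 (since 146, 109 are distinct squarefree integers > 1 with 15914 not a perfect square). To show equality we compute the minimal polynomial of γ. From γ = √146 + √109: γ^2 = 146 + 2√(15914) + 109 = 255 + 2√(15914), so γ^2 - 255 = 2√(15914); squaring, (γ^2 - 255)^2 = 4·15914, i.e. γ^4 - 510γ^2 + 65025 - 63656 = 0, i.e. γ^4 - 510γ^2 + 1369 = 0. So γ is a root of x^4 - 510x^2 + 1369. This polynomial is irreducible over Q: it has no rational root (each ±√146 ± √109 is irrational), and any factorization into two quadratics over Q would force √(15914) ∈ Q (pairing opposite roots) or √146, √109 ∈ Q (other pairings), all impossible. Hence [Q(γ):Q] = 4 = [Q(√146, √109):Q], so Q(γ) = Q(√146, √109).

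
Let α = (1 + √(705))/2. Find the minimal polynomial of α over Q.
m_α(x) = x^2 - x - 176

From 2α - 1 = √(705), squaring gives (2α - 1)^2 = 705, i.e. 4α^2 - 4α + 1 = 705, so α^2 - α + (1 - 705)/4 = 0. Since 705 ≡ 1 (mod 4), (1 - 705)/4 = -176 ∈ Z. The polynomial x^2 - x - 176 has discriminant 1 - 4·(-176) = 705, which is not a perfect square in Q (d = 705 is squarefree and ≠ 1), so x^2 - x - 176 is irreducible over Q. It is the minimal polynomial of α.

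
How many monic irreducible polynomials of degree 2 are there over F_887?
There are 392941 monic irreducible polynomials of degree 2 over F_887

Each element of F_{887^2} that lies in no proper subfield is a root of exactly one monic irreducible of degree 2 over F_887, and each such polynomial has 2 distinct roots in F_{887^2}. By Möbius inversion the count is N_887(2) = (1/2) Σ_{d|2} μ(2/d) · 887^d = (1/2)(μ(2)·887^1 + μ(1)·887^2) = 785882/2 = 392941.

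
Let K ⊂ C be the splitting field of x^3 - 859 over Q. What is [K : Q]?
[K : Q] = 6

The roots of x^3 - 859 are ∛859, ω∛859, ω^2∛859 where ω = e^(2πi/3) is a primitive cube root of unity, so K = Q(∛859, ω). Now [Q(∛859):Q] = 3 (since 859 is not a perfect cube, x^3 - 859 is irreducible) and [Q(ω):Q] = 2. Both 2 and 3 divide [K:Q], and [K:Q] ≤ 3·2 = 6, so [K:Q] = 6. (Equivalently: Q(∛859) ⊂ R but ω ∉ R, so [K : Q(∛859)] = 2.)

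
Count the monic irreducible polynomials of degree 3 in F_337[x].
There are 12757472 monic irreducible polynomials of degree 3 over F_337

Each element of F_{337^3} that lies in no proper subfield is a root of exactly one monic irreducible of degree 3 over F_337, and each such polynomial has 3 distinct roots in F_{337^3}. By Möbius inversion the count is N_337(3) = (1/3) Σ_{d|3} μ(3/d) · 337^d = (1/3)(μ(3)·337^1 + μ(1)·337^3) = 38272416/3 = 12757472.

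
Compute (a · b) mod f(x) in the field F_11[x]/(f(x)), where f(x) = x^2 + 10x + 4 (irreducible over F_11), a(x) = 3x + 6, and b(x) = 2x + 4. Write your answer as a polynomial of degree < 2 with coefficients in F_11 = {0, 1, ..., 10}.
a · b ≡ 8x (mod f(x))

Multiply in F_11[x]: a(x)·b(x) = (3x + 6)·(2x + 4) = 6x^2 + 2x + 2. This has degree ≥ 2, so divide by f(x) over F_11: 6x^2 + 2x + 2 = (6)·(x^2 + 10x + 4) + (8x). Hence a·b ≡ 8x (mod f). (F_11[x]/(f) is a field with 11^2 = 121 elements since f is irreducible of degree 2.)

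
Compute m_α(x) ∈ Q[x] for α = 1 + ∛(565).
m_α(x) = x^3 - 3x^2 + 3x - 566

Set β = α - 1 = ∛(565), so β^3 = 565. Then (α - 1)^3 - 565 = 0, i.e. α is a root of g(x) = (x - 1)^3 - 565 = x^3 - 3x^2 + 3x - 566. Since g(x) = h(x - 1) where h(x) = x^3 - 565, and h is irreducible over Q (because 565 is not a perfect cube, so h has no rational root, and a monic cubic with no rational root is irreducible), g is also irreducible (irreducibility is preserved under the substitution x → x - 1). Hence m_α(x) = x^3 - 3x^2 + 3x - 566.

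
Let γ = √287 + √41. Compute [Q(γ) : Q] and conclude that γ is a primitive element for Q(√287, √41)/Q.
[Q(γ) : Q] = 4 (equivalently, Q(γ) = Q(√287, √41))

Obviously Q(γ) ⊆ Q(√287, √41), and [Q(√287, √41):Q] = 4 (since 287, 41 are distinct squarefree integers > 1 with 11767 not a perfect square). To show equality we compute the minimal polynomial of γ. From γ = √287 + √41: γ^2 = 287 + 2√(11767) + 41 = 328 + 2√(11767), so γ^2 - 328 = 2√(11767); squaring, (γ^2 - 328)^2 = 4·11767, i.e. γ^4 - 656γ^2 + 107584 - 47068 = 0, i.e. γ^4 - 656γ^2 + 60516 = 0. So γ is a root of x^4 - 656x^2 + 60516. This polynomial is irreducible over Q: it has no rational root (each ±√287 ± √41 is irrational), and any factorization into two quadratics over Q would force √(11767) ∈ Q (pairing opposite roots) or √287, √41 ∈ Q (other pairings), all impossible. Hence [Q(γ):Q] = 4 = [Q(√287, √41):Q], so Q(γ) = Q(√287, √41).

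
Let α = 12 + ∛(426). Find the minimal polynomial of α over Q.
m_α(x) = x^3 - 36x^2 + 432x - 2154

Set β = α - 12 = ∛(426), so β^3 = 426. Then (α - 12)^3 - 426 = 0, i.e. α is a root of g(x) = (x - 12)^3 - 426 = x^3 - 36x^2 + 432x - 2154. Since g(x) = h(x - 12) where h(x) = x^3 - 426, and h is irreducible over Q (because 426 is not a perfect cube, so h has no rational root, and a monic cubic with no rational root is irreducible), g is also irreducible (irreducibility is preserved under the substitution x → x - 12). Hence m_α(x) = x^3 - 36x^2 + 432x - 2154.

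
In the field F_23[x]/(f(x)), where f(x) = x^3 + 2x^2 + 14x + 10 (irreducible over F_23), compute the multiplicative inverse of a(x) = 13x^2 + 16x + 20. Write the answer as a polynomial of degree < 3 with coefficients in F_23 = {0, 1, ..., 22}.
a(x)^(-1) ≡ 11x^2 + 21x + 16 (mod f(x))

Since f is irreducible over F_23, F_23[x]/(f) is a field and a(x) ≠ 0 has an inverse. Apply the extended Euclidean algorithm to f(x) and a(x) in F_23[x]: f(x) = (16x + 7)·a(x) + (19x + 8);  a(x) = (14x + 1)·(19x + 8) + (12). The last nonzero remainder is the constant 12 = gcd(f, a) in F_23. Back-substituting through the division chain expresses 12 = s(x)·a(x) + t(x)·f(x) with s(x) ≡ 17x^2 + 22x + 8 (mod f), so (17x^2 + 22x + 8)·a(x) ≡ 12 (mod f). Multiplying by 12^(-1) ≡ 2 in F_23 gives a(x)^(-1) ≡ 2·(17x^2 + 22x + 8) ≡ 11x^2 + 21x + 16 (mod f). Check: (13x^2 + 16x + 20)·(11x^2 + 21x + 16) = 5x^4 + 12x^3 + 5x^2 + 9x + 21 ≡ 1 (mod x^3 + 2x^2 + 14x + 10).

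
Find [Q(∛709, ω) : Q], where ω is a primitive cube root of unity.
[Q(∛709, ω) : Q] = 6

[Q(∛709):Q] = 3 (min poly x^3 - 709, irreducible since 709 is not a perfect cube). [Q(ω):Q] = 2 (min poly x^2 + x + 1). Since Q(∛709) ⊂ R and ω ∉ R, we have ω ∉ Q(∛709), so x^2 + x + 1 remains irreducible over Q(∛709) and [Q(∛709, ω) : Q(∛709)] = 2. By the tower law, [Q(∛709, ω) : Q] = 3 · 2 = 6. (In fact Q(∛709, ω) is the splitting field of x^3 - 709 over Q.)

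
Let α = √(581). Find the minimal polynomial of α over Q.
m_α(x) = x^2 - 581

α satisfies α^2 - 581 = 0, so x^2 - 581 annihilates α. Since d = 581 is squarefree and ≠ 1, it is not a perfect square in Q, so x^2 - 581 has no rational root and is therefore irreducible over Q (a degree-2 polynomial over a field is irreducible iff it has no root). Hence m_α(x) = x^2 - 581.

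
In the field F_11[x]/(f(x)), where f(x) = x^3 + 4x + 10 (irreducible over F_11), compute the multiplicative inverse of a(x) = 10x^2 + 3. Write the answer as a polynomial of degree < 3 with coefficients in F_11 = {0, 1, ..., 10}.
a(x)^(-1) ≡ 6x^2 + 4x + 9 (mod f(x))

Since f is irreducible over F_11, F_11[x]/(f) is a field and a(x) ≠ 0 has an inverse. Apply the extended Euclidean algorithm to f(x) and a(x) in F_11[x]: f(x) = (10x)·a(x) + (7x + 10);  a(x) = (3x + 2)·(7x + 10) + (5). The last nonzero remainder is the constant 5 = gcd(f, a) in F_11. Back-substituting through the division chain expresses 5 = s(x)·a(x) + t(x)·f(x) with s(x) ≡ 8x^2 + 9x + 1 (mod f), so (8x^2 + 9x + 1)·a(x) ≡ 5 (mod f). Multiplying by 5^(-1) ≡ 9 in F_11 gives a(x)^(-1) ≡ 9·(8x^2 + 9x + 1) ≡ 6x^2 + 4x + 9 (mod f). Check: (10x^2 + 3)·(6x^2 + 4x + 9) = 5x^4 + 7x^3 + 9x^2 + x + 5 ≡ 1 (mod x^3 + 4x + 10).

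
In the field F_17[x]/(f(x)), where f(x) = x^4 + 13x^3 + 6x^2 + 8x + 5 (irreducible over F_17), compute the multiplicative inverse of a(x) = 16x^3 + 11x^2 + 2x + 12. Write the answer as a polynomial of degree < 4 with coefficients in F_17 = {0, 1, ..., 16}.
a(x)^(-1) ≡ 13x + 6 (mod f(x))

Since f is irreducible over F_17, F_17[x]/(f) is a field and a(x) ≠ 0 has an inverse. Apply the extended Euclidean algorithm to f(x) and a(x) in F_17[x]: f(x) = (16x + 10)·a(x) + (4). The last nonzero remainder is the constant 4 = gcd(f, a) in F_17. Back-substituting through the division chain expresses 4 = s(x)·a(x) + t(x)·f(x) with s(x) ≡ x + 7 (mod f), so (x + 7)·a(x) ≡ 4 (mod f). Multiplying by 4^(-1) ≡ 13 in F_17 gives a(x)^(-1) ≡ 13·(x + 7) ≡ 13x + 6 (mod f). Check: (16x^3 + 11x^2 + 2x + 12)·(13x + 6) = 4x^4 + x^3 + 7x^2 + 15x + 4 ≡ 1 (mod x^4 + 13x^3 + 6x^2 + 8x + 5).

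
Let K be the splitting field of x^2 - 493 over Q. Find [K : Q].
[K : Q] = 2

f(x) = x^2 - 493 factors as (x - √493)(x + √493). The splitting field is K = Q(√493). Since 493 is squarefree and > 1, it is not a perfect square, so x^2 - 493 is irreducible over Q and [Q(√493) : Q] = 2. Hence [K : Q] = 2.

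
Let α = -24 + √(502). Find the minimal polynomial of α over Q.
m_α(x) = x^2 + 48x + 74

From α + 24 = √(502), squaring gives (α + 24)^2 = 502, i.e. α^2 + 48α + 576 = 502, so α^2 + 48α + 74 = 0. The discriminant of x^2 + 48x + 74 is (48)^2 - 4·(74) = 2304 - 296 = 2008, and 4·(502) is not a perfect square in Q since 502 is squarefree and ≠ 1. Hence x^2 + 48x + 74 is irreducible over Q and is the minimal polynomial of α.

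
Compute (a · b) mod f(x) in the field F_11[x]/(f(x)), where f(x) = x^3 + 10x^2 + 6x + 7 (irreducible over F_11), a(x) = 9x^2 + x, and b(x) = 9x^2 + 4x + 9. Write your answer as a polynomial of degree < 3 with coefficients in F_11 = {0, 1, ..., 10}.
a · b ≡ 6x + 9 (mod f(x))

Multiply in F_11[x]: a(x)·b(x) = (9x^2 + x)·(9x^2 + 4x + 9) = 4x^4 + x^3 + 8x^2 + 9x. This has degree ≥ 3, so divide by f(x) over F_11: 4x^4 + x^3 + 8x^2 + 9x = (4x + 5)·(x^3 + 10x^2 + 6x + 7) + (6x + 9). Hence a·b ≡ 6x + 9 (mod f). (F_11[x]/(f) is a field with 11^3 = 1331 elements since f is irreducible of degree 3.)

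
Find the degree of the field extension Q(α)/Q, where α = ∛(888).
[Q(α):Q] = 3

The minimal polynomial of α is x^3 - 888, irreducible over Q since 888 is not a perfect cube (so x^3 - 888 has no rational root). Hence [Q(α):Q] = deg(m_α) = 3.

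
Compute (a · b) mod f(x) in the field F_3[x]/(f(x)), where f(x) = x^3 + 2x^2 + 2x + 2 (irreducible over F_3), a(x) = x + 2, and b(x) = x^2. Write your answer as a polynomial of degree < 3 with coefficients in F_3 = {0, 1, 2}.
a · b ≡ x + 1 (mod f(x))

Multiply in F_3[x]: a(x)·b(x) = (x + 2)·(x^2) = x^3 + 2x^2. This has degree ≥ 3, so divide by f(x) over F_3: x^3 + 2x^2 = (1)·(x^3 + 2x^2 + 2x + 2) + (x + 1). Hence a·b ≡ x + 1 (mod f). (F_3[x]/(f) is a field with 3^3 = 27 elements since f is irreducible of degree 3.)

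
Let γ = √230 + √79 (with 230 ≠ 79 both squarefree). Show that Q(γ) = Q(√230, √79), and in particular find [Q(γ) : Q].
[Q(γ) : Q] = 4 (equivalently, Q(γ) = Q(√230, √79))

Obviously Q(γ) ⊆ Q(√230, √79), and [Q(√230, √79):Q] = 4 (since 230, 79 are distinct squarefree integers > 1 with 18170 not a perfect square). To show equality we compute the minimal polynomial of γ. From γ = √230 + √79: γ^2 = 230 + 2√(18170) + 79 = 309 + 2√(18170), so γ^2 - 309 = 2√(18170); squaring, (γ^2 - 309)^2 = 4·18170, i.e. γ^4 - 618γ^2 + 95481 - 72680 = 0, i.e. γ^4 - 618γ^2 + 22801 = 0. So γ is a root of x^4 - 618x^2 + 22801. This polynomial is irreducible over Q: it has no rational root (each ±√230 ± √79 is irrational), and any factorization into two quadratics over Q would force √(18170) ∈ Q (pairing opposite roots) or √230, √79 ∈ Q (other pairings), all impossible. Hence [Q(γ):Q] = 4 = [Q(√230, √79):Q], so Q(γ) = Q(√230, √79).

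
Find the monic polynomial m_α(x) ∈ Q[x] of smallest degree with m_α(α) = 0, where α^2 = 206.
m_α(x) = x^2 - 206

α satisfies α^2 - 206 = 0, so x^2 - 206 annihilates α. Since d = 206 is squarefree and ≠ 1, it is not a perfect square in Q, so x^2 - 206 has no rational root and is therefore irreducible over Q (a degree-2 polynomial over a field is irreducible iff it has no root). Hence m_α(x) = x^2 - 206.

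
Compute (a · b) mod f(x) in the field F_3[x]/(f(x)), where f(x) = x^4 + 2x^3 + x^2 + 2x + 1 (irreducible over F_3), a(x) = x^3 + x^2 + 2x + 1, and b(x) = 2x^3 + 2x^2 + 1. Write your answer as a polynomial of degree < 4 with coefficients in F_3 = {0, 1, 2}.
a · b ≡ x^3 (mod f(x))

Multiply in F_3[x]: a(x)·b(x) = (x^3 + x^2 + 2x + 1)·(2x^3 + 2x^2 + 1) = 2x^6 + x^5 + x^3 + 2x + 1. This has degree ≥ 4, so divide by f(x) over F_3: 2x^6 + x^5 + x^3 + 2x + 1 = (2x^2 + 1)·(x^4 + 2x^3 + x^2 + 2x + 1) + (x^3). Hence a·b ≡ x^3 (mod f). (F_3[x]/(f) is a field with 3^4 = 81 elements since f is irreducible of degree 4.)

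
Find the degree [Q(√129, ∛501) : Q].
[Q(√129, ∛501) : Q] = 6

Let L = Q(√129, ∛501). Since Q(√129) ⊂ L and [Q(√129):Q] = 2, the tower law gives 2 | [L:Q]. Likewise Q(∛501) ⊂ L with [Q(∛501):Q] = 3 (because 501 is not a perfect cube), so 3 | [L:Q]. As gcd(2,3) = 1, [L:Q] is divisible by 6. Conversely L is generated over Q by √129 and ∛501, so [L:Q] ≤ 2·3 = 6. Therefore [Q(√129, ∛501) : Q] = 6.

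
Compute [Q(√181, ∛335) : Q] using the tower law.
[Q(√181, ∛335) : Q] = 6

Let L = Q(√181, ∛335). Since Q(√181) ⊂ L and [Q(√181):Q] = 2, the tower law gives 2 | [L:Q]. Likewise Q(∛335) ⊂ L with [Q(∛335):Q] = 3 (because 335 is not a perfect cube), so 3 | [L:Q]. As gcd(2,3) = 1, [L:Q] is divisible by 6. Conversely L is generated over Q by √181 and ∛335, so [L:Q] ≤ 2·3 = 6. Therefore [Q(√181, ∛335) : Q] = 6.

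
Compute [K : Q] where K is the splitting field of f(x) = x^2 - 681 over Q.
[K : Q] = 2

f(x) = x^2 - 681 factors as (x - √681)(x + √681). The splitting field is K = Q(√681). Since 681 is squarefree and > 1, it is not a perfect square, so x^2 - 681 is irreducible over Q and [Q(√681) : Q] = 2. Hence [K : Q] = 2.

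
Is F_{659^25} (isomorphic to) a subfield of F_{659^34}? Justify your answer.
No: F_{659^25} is not a subfield of F_{659^34}

F_{p^m} embeds in F_{p^n} iff m | n. Here 25 ∤ 34 (since 34 = 1·25 + 9 with remainder 9 ≠ 0), so F_{659^25} is not a subfield of F_{659^34}. Equivalently: if it were, the tower law would give 25 = [F_{659^25}:F_659] dividing [F_{659^34}:F_659] = 34, contradiction.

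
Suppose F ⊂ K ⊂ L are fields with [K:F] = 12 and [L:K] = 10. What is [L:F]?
[L:F] = 120

The tower law says that for any tower of field extensions F ⊂ K ⊂ L with finite degrees, [L:F] = [L:K] · [K:F]. Here this gives [L:F] = 10 · 12 = 120.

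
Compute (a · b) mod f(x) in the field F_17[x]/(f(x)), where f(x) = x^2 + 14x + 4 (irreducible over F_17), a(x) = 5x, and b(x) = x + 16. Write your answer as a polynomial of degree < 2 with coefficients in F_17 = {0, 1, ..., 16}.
a · b ≡ 10x + 14 (mod f(x))

Multiply in F_17[x]: a(x)·b(x) = (5x)·(x + 16) = 5x^2 + 12x. This has degree ≥ 2, so divide by f(x) over F_17: 5x^2 + 12x = (5)·(x^2 + 14x + 4) + (10x + 14). Hence a·b ≡ 10x + 14 (mod f). (F_17[x]/(f) is a field with 17^2 = 289 elements since f is irreducible of degree 2.)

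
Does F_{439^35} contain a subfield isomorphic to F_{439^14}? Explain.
No: F_{439^14} is not a subfield of F_{439^35}

F_{p^m} embeds in F_{p^n} iff m | n. Here 14 ∤ 35 (since 35 = 2·14 + 7 with remainder 7 ≠ 0), so F_{439^14} is not a subfield of F_{439^35}. Equivalently: if it were, the tower law would give 14 = [F_{439^14}:F_439] dividing [F_{439^35}:F_439] = 35, contradiction.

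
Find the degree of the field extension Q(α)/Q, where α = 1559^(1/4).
[Q(α):Q] = 4

α is a root of x^4 - 1559. By Eisenstein's criterion at the prime p = 1559 (which divides the constant term 1559 but p^2 = 2430481 does not, since 1559 is squarefree), x^4 - 1559 is irreducible over Q. Hence [Q(α):Q] = 4.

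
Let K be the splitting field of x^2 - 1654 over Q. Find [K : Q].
[K : Q] = 2

f(x) = x^2 - 1654 factors as (x - √1654)(x + √1654). The splitting field is K = Q(√1654). Since 1654 is squarefree and > 1, it is not a perfect square, so x^2 - 1654 is irreducible over Q and [Q(√1654) : Q] = 2. Hence [K : Q] = 2.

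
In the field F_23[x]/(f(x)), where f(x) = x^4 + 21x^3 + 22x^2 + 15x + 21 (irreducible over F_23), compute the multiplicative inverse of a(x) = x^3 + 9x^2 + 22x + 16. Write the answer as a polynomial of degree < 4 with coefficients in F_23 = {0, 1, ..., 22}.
a(x)^(-1) ≡ 18x^3 + 21x^2 + 21x + 1 (mod f(x))

Since f is irreducible over F_23, F_23[x]/(f) is a field and a(x) ≠ 0 has an inverse. Apply the extended Euclidean algorithm to f(x) and a(x) in F_23[x]: f(x) = (x + 12)·a(x) + (7x^2 + 11x + 13);  a(x) = (10x + 2)·(7x^2 + 11x + 13) + (8x + 13);  (7x^2 + 11x + 13) = (21x + 19)·(8x + 13) + (19). The last nonzero remainder is the constant 19 = gcd(f, a) in F_23. Back-substituting through the division chain expresses 19 = s(x)·a(x) + t(x)·f(x) with s(x) ≡ 20x^3 + 8x^2 + 8x + 19 (mod f), so (20x^3 + 8x^2 + 8x + 19)·a(x) ≡ 19 (mod f). Multiplying by 19^(-1) ≡ 17 in F_23 gives a(x)^(-1) ≡ 17·(20x^3 + 8x^2 + 8x + 19) ≡ 18x^3 + 21x^2 + 21x + 1 (mod f). Check: (x^3 + 9x^2 + 22x + 16)·(18x^3 + 21x^2 + 21x + 1) = 18x^6 + 22x^5 + 8x^4 + 20x^3 + 2x^2 + 13x + 16 ≡ 1 (mod x^4 + 21x^3 + 22x^2 + 15x + 21).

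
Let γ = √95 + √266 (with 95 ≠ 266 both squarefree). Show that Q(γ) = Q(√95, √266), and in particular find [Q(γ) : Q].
[Q(γ) : Q] = 4 (equivalently, Q(γ) = Q(√95, √266))

Obviously Q(γ) ⊆ Q(√95, √266), and [Q(√95, √266):Q] = 4 (since 95, 266 are distinct squarefree integers > 1 with 25270 not a perfect square). To show equality we compute the minimal polynomial of γ. From γ = √95 + √266: γ^2 = 95 + 2√(25270) + 266 = 361 + 2√(25270), so γ^2 - 361 = 2√(25270); squaring, (γ^2 - 361)^2 = 4·25270, i.e. γ^4 - 722γ^2 + 130321 - 101080 = 0, i.e. γ^4 - 722γ^2 + 29241 = 0. So γ is a root of x^4 - 722x^2 + 29241. This polynomial is irreducible over Q: it has no rational root (each ±√95 ± √266 is irrational), and any factorization into two quadratics over Q would force √(25270) ∈ Q (pairing opposite roots) or √95, √266 ∈ Q (other pairings), all impossible. Hence [Q(γ):Q] = 4 = [Q(√95, √266):Q], so Q(γ) = Q(√95, √266).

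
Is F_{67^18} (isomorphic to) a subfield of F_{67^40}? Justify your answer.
No: F_{67^18} is not a subfield of F_{67^40}

F_{p^m} embeds in F_{p^n} iff m | n. Here 18 ∤ 40 (since 40 = 2·18 + 4 with remainder 4 ≠ 0), so F_{67^18} is not a subfield of F_{67^40}. Equivalently: if it were, the tower law would give 18 = [F_{67^18}:F_67] dividing [F_{67^40}:F_67] = 40, contradiction.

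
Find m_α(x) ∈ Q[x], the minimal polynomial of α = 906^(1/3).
m_α(x) = x^3 - 906

α satisfies α^3 = 906, so x^3 - 906 annihilates α. By the rational root test, a rational root p/q (in lowest terms) of x^3 - 906 would satisfy p^3 = 906 q^3, forcing q = 1 and p^3 = 906; but 906 is not a perfect cube, contradiction. A monic cubic over Q with no rational root is irreducible (any nontrivial factorization would include a linear factor). Hence x^3 - 906 is the minimal polynomial of α, and in particular [Q(α):Q] = 3.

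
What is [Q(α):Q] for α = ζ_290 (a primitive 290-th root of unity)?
[Q(α):Q] = 112

The minimal polynomial of ζ_290 over Q is the 290-th cyclotomic polynomial Φ_290(x), which is irreducible over Q and has degree φ(290) = 112. Hence [Q(α):Q] = φ(290) = 112.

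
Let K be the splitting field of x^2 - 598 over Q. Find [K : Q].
[K : Q] = 2

f(x) = x^2 - 598 factors as (x - √598)(x + √598). The splitting field is K = Q(√598). Since 598 is squarefree and > 1, it is not a perfect square, so x^2 - 598 is irreducible over Q and [Q(√598) : Q] = 2. Hence [K : Q] = 2.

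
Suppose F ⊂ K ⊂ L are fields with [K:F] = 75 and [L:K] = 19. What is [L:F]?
[L:F] = 1425

The tower law says that for any tower of field extensions F ⊂ K ⊂ L with finite degrees, [L:F] = [L:K] · [K:F]. Here this gives [L:F] = 19 · 75 = 1425.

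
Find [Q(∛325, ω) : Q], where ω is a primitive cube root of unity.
[Q(∛325, ω) : Q] = 6

[Q(∛325):Q] = 3 (min poly x^3 - 325, irreducible since 325 is not a perfect cube). [Q(ω):Q] = 2 (min poly x^2 + x + 1). Since Q(∛325) ⊂ R and ω ∉ R, we have ω ∉ Q(∛325), so x^2 + x + 1 remains irreducible over Q(∛325) and [Q(∛325, ω) : Q(∛325)] = 2. By the tower law, [Q(∛325, ω) : Q] = 3 · 2 = 6. (In fact Q(∛325, ω) is the splitting field of x^3 - 325 over Q.)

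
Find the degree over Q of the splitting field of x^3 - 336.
[K : Q] = 6

The roots of x^3 - 336 are ∛336, ω∛336, ω^2∛336 where ω = e^(2πi/3) is a primitive cube root of unity, so K = Q(∛336, ω). Now [Q(∛336):Q] = 3 (since 336 is not a perfect cube, x^3 - 336 is irreducible) and [Q(ω):Q] = 2. Both 2 and 3 divide [K:Q], and [K:Q] ≤ 3·2 = 6, so [K:Q] = 6. (Equivalently: Q(∛336) ⊂ R but ω ∉ R, so [K : Q(∛336)] = 2.)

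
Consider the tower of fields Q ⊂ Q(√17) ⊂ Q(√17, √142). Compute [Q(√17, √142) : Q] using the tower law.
[Q(√17, √142) : Q] = 4

[Q(√17):Q] = 2 (min poly x^2 - 17, irreducible since 17 is squarefree > 1). For the top step, suppose √142 ∈ Q(√17), say √142 = c + d√17 with c, d ∈ Q. Squaring: 142 = c^2 + 17d^2 + 2cd√17. Since √17 ∉ Q this forces 2cd = 0. If d = 0 then √142 = c ∈ Q, contradicting 142 squarefree > 1. If c = 0 then 142 = 17d^2, so 17·142 = (17d)^2 is a perfect square in Q — but 17·142 = 2414 is not a perfect square (since 17 and 142 are distinct squarefree integers). Contradiction. Hence √142 ∉ Q(√17), so x^2 - 142 stays irreducible over Q(√17) and [Q(√17, √142) : Q(√17)] = 2. By the tower law, [Q(√17, √142) : Q] = 2 · 2 = 4.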